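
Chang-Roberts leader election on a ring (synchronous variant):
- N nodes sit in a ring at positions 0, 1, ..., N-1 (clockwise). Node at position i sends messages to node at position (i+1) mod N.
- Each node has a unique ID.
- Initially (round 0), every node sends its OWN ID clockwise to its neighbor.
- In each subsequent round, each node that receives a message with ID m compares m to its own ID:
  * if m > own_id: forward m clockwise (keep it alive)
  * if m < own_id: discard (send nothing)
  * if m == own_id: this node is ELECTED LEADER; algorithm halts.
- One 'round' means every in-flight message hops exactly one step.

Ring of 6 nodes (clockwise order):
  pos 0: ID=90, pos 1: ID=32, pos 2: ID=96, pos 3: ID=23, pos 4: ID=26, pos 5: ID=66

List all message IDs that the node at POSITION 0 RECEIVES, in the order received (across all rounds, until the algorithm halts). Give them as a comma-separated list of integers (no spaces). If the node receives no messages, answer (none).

Answer: 66,96

Derivation:
Round 1: pos1(id32) recv 90: fwd; pos2(id96) recv 32: drop; pos3(id23) recv 96: fwd; pos4(id26) recv 23: drop; pos5(id66) recv 26: drop; pos0(id90) recv 66: drop
Round 2: pos2(id96) recv 90: drop; pos4(id26) recv 96: fwd
Round 3: pos5(id66) recv 96: fwd
Round 4: pos0(id90) recv 96: fwd
Round 5: pos1(id32) recv 96: fwd
Round 6: pos2(id96) recv 96: ELECTED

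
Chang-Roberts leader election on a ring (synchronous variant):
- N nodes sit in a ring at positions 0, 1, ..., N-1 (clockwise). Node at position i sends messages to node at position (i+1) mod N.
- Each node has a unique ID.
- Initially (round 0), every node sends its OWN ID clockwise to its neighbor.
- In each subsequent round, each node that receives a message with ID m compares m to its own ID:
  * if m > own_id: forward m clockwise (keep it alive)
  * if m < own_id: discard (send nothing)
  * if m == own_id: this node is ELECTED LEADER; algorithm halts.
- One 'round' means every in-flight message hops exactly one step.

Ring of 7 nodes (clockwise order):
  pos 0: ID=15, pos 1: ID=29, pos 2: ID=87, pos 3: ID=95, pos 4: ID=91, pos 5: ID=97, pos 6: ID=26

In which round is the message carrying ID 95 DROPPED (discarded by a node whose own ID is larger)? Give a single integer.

Answer: 2

Derivation:
Round 1: pos1(id29) recv 15: drop; pos2(id87) recv 29: drop; pos3(id95) recv 87: drop; pos4(id91) recv 95: fwd; pos5(id97) recv 91: drop; pos6(id26) recv 97: fwd; pos0(id15) recv 26: fwd
Round 2: pos5(id97) recv 95: drop; pos0(id15) recv 97: fwd; pos1(id29) recv 26: drop
Round 3: pos1(id29) recv 97: fwd
Round 4: pos2(id87) recv 97: fwd
Round 5: pos3(id95) recv 97: fwd
Round 6: pos4(id91) recv 97: fwd
Round 7: pos5(id97) recv 97: ELECTED
Message ID 95 originates at pos 3; dropped at pos 5 in round 2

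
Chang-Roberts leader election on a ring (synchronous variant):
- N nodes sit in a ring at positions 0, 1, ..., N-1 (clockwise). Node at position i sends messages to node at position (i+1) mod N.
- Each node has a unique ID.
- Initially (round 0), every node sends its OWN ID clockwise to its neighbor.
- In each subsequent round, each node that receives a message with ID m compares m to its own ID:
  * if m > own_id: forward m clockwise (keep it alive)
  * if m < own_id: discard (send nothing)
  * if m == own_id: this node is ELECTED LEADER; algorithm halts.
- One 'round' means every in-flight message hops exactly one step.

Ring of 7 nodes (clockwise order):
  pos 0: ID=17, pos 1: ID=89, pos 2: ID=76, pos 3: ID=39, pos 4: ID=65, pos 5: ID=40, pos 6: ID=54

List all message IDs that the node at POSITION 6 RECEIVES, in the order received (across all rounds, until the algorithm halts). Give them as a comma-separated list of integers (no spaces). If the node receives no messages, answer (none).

Answer: 40,65,76,89

Derivation:
Round 1: pos1(id89) recv 17: drop; pos2(id76) recv 89: fwd; pos3(id39) recv 76: fwd; pos4(id65) recv 39: drop; pos5(id40) recv 65: fwd; pos6(id54) recv 40: drop; pos0(id17) recv 54: fwd
Round 2: pos3(id39) recv 89: fwd; pos4(id65) recv 76: fwd; pos6(id54) recv 65: fwd; pos1(id89) recv 54: drop
Round 3: pos4(id65) recv 89: fwd; pos5(id40) recv 76: fwd; pos0(id17) recv 65: fwd
Round 4: pos5(id40) recv 89: fwd; pos6(id54) recv 76: fwd; pos1(id89) recv 65: drop
Round 5: pos6(id54) recv 89: fwd; pos0(id17) recv 76: fwd
Round 6: pos0(id17) recv 89: fwd; pos1(id89) recv 76: drop
Round 7: pos1(id89) recv 89: ELECTED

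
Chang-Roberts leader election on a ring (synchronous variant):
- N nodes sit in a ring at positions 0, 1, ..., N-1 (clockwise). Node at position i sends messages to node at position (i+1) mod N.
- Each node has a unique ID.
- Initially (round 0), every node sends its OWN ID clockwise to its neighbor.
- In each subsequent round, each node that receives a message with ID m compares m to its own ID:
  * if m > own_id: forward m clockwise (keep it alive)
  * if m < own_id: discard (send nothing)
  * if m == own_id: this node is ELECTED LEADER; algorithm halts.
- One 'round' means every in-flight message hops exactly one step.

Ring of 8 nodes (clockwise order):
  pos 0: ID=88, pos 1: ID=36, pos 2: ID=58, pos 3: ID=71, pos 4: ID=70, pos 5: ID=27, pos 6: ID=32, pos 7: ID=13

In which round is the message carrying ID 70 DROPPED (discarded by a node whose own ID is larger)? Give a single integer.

Round 1: pos1(id36) recv 88: fwd; pos2(id58) recv 36: drop; pos3(id71) recv 58: drop; pos4(id70) recv 71: fwd; pos5(id27) recv 70: fwd; pos6(id32) recv 27: drop; pos7(id13) recv 32: fwd; pos0(id88) recv 13: drop
Round 2: pos2(id58) recv 88: fwd; pos5(id27) recv 71: fwd; pos6(id32) recv 70: fwd; pos0(id88) recv 32: drop
Round 3: pos3(id71) recv 88: fwd; pos6(id32) recv 71: fwd; pos7(id13) recv 70: fwd
Round 4: pos4(id70) recv 88: fwd; pos7(id13) recv 71: fwd; pos0(id88) recv 70: drop
Round 5: pos5(id27) recv 88: fwd; pos0(id88) recv 71: drop
Round 6: pos6(id32) recv 88: fwd
Round 7: pos7(id13) recv 88: fwd
Round 8: pos0(id88) recv 88: ELECTED
Message ID 70 originates at pos 4; dropped at pos 0 in round 4

Answer: 4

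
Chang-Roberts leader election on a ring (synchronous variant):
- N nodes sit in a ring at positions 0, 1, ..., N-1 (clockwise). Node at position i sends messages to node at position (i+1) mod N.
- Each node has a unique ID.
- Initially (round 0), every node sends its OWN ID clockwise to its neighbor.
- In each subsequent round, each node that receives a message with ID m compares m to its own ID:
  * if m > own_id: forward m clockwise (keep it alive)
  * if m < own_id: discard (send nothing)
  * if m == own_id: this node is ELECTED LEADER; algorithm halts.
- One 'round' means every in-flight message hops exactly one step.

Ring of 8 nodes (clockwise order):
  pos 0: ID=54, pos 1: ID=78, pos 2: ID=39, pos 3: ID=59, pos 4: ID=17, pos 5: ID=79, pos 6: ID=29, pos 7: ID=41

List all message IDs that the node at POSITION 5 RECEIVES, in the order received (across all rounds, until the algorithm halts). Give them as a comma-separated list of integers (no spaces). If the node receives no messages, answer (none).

Answer: 17,59,78,79

Derivation:
Round 1: pos1(id78) recv 54: drop; pos2(id39) recv 78: fwd; pos3(id59) recv 39: drop; pos4(id17) recv 59: fwd; pos5(id79) recv 17: drop; pos6(id29) recv 79: fwd; pos7(id41) recv 29: drop; pos0(id54) recv 41: drop
Round 2: pos3(id59) recv 78: fwd; pos5(id79) recv 59: drop; pos7(id41) recv 79: fwd
Round 3: pos4(id17) recv 78: fwd; pos0(id54) recv 79: fwd
Round 4: pos5(id79) recv 78: drop; pos1(id78) recv 79: fwd
Round 5: pos2(id39) recv 79: fwd
Round 6: pos3(id59) recv 79: fwd
Round 7: pos4(id17) recv 79: fwd
Round 8: pos5(id79) recv 79: ELECTED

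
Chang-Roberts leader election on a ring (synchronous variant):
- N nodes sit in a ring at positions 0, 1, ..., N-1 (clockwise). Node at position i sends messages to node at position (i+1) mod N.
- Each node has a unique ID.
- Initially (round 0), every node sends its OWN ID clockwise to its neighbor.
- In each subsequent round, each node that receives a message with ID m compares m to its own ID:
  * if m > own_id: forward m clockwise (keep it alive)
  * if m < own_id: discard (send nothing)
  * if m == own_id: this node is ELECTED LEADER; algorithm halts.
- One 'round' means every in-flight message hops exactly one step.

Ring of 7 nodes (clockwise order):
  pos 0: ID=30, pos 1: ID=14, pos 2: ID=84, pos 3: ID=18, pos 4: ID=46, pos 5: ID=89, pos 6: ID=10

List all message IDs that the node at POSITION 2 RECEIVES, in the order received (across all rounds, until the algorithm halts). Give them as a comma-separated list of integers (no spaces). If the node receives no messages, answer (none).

Answer: 14,30,89

Derivation:
Round 1: pos1(id14) recv 30: fwd; pos2(id84) recv 14: drop; pos3(id18) recv 84: fwd; pos4(id46) recv 18: drop; pos5(id89) recv 46: drop; pos6(id10) recv 89: fwd; pos0(id30) recv 10: drop
Round 2: pos2(id84) recv 30: drop; pos4(id46) recv 84: fwd; pos0(id30) recv 89: fwd
Round 3: pos5(id89) recv 84: drop; pos1(id14) recv 89: fwd
Round 4: pos2(id84) recv 89: fwd
Round 5: pos3(id18) recv 89: fwd
Round 6: pos4(id46) recv 89: fwd
Round 7: pos5(id89) recv 89: ELECTED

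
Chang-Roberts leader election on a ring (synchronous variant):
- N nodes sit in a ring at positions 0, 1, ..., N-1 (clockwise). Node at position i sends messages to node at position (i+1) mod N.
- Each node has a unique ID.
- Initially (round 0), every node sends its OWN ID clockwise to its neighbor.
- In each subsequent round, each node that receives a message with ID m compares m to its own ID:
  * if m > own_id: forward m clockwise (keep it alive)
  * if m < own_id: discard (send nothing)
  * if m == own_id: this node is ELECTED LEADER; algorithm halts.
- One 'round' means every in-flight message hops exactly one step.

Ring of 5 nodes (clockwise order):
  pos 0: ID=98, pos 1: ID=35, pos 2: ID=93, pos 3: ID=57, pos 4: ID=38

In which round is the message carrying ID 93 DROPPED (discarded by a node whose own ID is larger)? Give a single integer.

Round 1: pos1(id35) recv 98: fwd; pos2(id93) recv 35: drop; pos3(id57) recv 93: fwd; pos4(id38) recv 57: fwd; pos0(id98) recv 38: drop
Round 2: pos2(id93) recv 98: fwd; pos4(id38) recv 93: fwd; pos0(id98) recv 57: drop
Round 3: pos3(id57) recv 98: fwd; pos0(id98) recv 93: drop
Round 4: pos4(id38) recv 98: fwd
Round 5: pos0(id98) recv 98: ELECTED
Message ID 93 originates at pos 2; dropped at pos 0 in round 3

Answer: 3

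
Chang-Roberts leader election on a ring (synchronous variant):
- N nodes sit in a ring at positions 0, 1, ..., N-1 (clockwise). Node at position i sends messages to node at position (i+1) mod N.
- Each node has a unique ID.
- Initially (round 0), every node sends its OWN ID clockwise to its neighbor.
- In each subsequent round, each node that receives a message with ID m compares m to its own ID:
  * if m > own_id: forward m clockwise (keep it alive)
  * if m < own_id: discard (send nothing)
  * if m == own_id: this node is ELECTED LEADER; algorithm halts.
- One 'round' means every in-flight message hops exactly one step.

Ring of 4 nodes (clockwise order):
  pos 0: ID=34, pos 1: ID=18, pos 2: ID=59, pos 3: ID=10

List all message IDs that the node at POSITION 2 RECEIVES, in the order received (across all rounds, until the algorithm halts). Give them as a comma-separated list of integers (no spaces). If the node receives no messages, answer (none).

Round 1: pos1(id18) recv 34: fwd; pos2(id59) recv 18: drop; pos3(id10) recv 59: fwd; pos0(id34) recv 10: drop
Round 2: pos2(id59) recv 34: drop; pos0(id34) recv 59: fwd
Round 3: pos1(id18) recv 59: fwd
Round 4: pos2(id59) recv 59: ELECTED

Answer: 18,34,59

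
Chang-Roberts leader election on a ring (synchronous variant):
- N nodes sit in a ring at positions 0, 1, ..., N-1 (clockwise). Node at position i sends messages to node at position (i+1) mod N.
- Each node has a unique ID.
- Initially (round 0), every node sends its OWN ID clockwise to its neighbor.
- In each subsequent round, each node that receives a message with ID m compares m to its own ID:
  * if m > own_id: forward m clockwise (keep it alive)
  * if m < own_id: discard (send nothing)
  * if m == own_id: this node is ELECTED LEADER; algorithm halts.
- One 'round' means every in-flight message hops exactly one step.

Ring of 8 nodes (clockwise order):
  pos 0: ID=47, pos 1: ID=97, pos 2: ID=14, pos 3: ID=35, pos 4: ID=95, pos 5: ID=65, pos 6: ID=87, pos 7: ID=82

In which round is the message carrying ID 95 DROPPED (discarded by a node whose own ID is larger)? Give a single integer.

Answer: 5

Derivation:
Round 1: pos1(id97) recv 47: drop; pos2(id14) recv 97: fwd; pos3(id35) recv 14: drop; pos4(id95) recv 35: drop; pos5(id65) recv 95: fwd; pos6(id87) recv 65: drop; pos7(id82) recv 87: fwd; pos0(id47) recv 82: fwd
Round 2: pos3(id35) recv 97: fwd; pos6(id87) recv 95: fwd; pos0(id47) recv 87: fwd; pos1(id97) recv 82: drop
Round 3: pos4(id95) recv 97: fwd; pos7(id82) recv 95: fwd; pos1(id97) recv 87: drop
Round 4: pos5(id65) recv 97: fwd; pos0(id47) recv 95: fwd
Round 5: pos6(id87) recv 97: fwd; pos1(id97) recv 95: drop
Round 6: pos7(id82) recv 97: fwd
Round 7: pos0(id47) recv 97: fwd
Round 8: pos1(id97) recv 97: ELECTED
Message ID 95 originates at pos 4; dropped at pos 1 in round 5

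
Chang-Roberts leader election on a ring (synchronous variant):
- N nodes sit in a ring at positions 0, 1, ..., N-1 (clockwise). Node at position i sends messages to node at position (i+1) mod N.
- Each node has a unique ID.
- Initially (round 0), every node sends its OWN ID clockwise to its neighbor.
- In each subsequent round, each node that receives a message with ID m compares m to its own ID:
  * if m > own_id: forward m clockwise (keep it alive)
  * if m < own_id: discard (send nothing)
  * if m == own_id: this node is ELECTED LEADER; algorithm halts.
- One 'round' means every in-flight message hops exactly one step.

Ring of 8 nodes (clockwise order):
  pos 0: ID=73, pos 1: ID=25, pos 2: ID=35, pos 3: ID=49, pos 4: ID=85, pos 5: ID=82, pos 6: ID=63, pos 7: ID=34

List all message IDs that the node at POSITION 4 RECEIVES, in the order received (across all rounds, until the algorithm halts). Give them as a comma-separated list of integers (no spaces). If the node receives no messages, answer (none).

Round 1: pos1(id25) recv 73: fwd; pos2(id35) recv 25: drop; pos3(id49) recv 35: drop; pos4(id85) recv 49: drop; pos5(id82) recv 85: fwd; pos6(id63) recv 82: fwd; pos7(id34) recv 63: fwd; pos0(id73) recv 34: drop
Round 2: pos2(id35) recv 73: fwd; pos6(id63) recv 85: fwd; pos7(id34) recv 82: fwd; pos0(id73) recv 63: drop
Round 3: pos3(id49) recv 73: fwd; pos7(id34) recv 85: fwd; pos0(id73) recv 82: fwd
Round 4: pos4(id85) recv 73: drop; pos0(id73) recv 85: fwd; pos1(id25) recv 82: fwd
Round 5: pos1(id25) recv 85: fwd; pos2(id35) recv 82: fwd
Round 6: pos2(id35) recv 85: fwd; pos3(id49) recv 82: fwd
Round 7: pos3(id49) recv 85: fwd; pos4(id85) recv 82: drop
Round 8: pos4(id85) recv 85: ELECTED

Answer: 49,73,82,85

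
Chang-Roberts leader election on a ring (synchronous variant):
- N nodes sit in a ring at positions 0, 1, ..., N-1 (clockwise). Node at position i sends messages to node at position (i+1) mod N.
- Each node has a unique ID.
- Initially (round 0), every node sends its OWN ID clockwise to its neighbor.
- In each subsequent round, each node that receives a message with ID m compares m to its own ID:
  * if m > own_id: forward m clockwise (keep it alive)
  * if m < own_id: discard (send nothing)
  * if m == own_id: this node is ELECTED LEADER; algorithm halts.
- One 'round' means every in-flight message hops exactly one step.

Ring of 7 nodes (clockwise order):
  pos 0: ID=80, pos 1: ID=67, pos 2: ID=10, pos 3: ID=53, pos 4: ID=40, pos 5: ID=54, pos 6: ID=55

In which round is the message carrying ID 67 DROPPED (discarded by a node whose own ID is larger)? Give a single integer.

Answer: 6

Derivation:
Round 1: pos1(id67) recv 80: fwd; pos2(id10) recv 67: fwd; pos3(id53) recv 10: drop; pos4(id40) recv 53: fwd; pos5(id54) recv 40: drop; pos6(id55) recv 54: drop; pos0(id80) recv 55: drop
Round 2: pos2(id10) recv 80: fwd; pos3(id53) recv 67: fwd; pos5(id54) recv 53: drop
Round 3: pos3(id53) recv 80: fwd; pos4(id40) recv 67: fwd
Round 4: pos4(id40) recv 80: fwd; pos5(id54) recv 67: fwd
Round 5: pos5(id54) recv 80: fwd; pos6(id55) recv 67: fwd
Round 6: pos6(id55) recv 80: fwd; pos0(id80) recv 67: drop
Round 7: pos0(id80) recv 80: ELECTED
Message ID 67 originates at pos 1; dropped at pos 0 in round 6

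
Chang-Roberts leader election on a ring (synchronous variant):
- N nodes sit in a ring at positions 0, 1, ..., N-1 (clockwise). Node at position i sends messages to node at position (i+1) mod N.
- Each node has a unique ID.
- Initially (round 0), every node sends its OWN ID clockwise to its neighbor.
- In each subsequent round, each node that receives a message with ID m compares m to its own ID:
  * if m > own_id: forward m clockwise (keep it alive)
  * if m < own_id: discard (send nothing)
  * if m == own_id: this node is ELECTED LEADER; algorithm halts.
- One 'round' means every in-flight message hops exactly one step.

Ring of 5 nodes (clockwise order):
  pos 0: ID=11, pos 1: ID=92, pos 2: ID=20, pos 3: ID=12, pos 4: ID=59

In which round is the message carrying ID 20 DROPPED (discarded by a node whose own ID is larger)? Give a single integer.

Round 1: pos1(id92) recv 11: drop; pos2(id20) recv 92: fwd; pos3(id12) recv 20: fwd; pos4(id59) recv 12: drop; pos0(id11) recv 59: fwd
Round 2: pos3(id12) recv 92: fwd; pos4(id59) recv 20: drop; pos1(id92) recv 59: drop
Round 3: pos4(id59) recv 92: fwd
Round 4: pos0(id11) recv 92: fwd
Round 5: pos1(id92) recv 92: ELECTED
Message ID 20 originates at pos 2; dropped at pos 4 in round 2

Answer: 2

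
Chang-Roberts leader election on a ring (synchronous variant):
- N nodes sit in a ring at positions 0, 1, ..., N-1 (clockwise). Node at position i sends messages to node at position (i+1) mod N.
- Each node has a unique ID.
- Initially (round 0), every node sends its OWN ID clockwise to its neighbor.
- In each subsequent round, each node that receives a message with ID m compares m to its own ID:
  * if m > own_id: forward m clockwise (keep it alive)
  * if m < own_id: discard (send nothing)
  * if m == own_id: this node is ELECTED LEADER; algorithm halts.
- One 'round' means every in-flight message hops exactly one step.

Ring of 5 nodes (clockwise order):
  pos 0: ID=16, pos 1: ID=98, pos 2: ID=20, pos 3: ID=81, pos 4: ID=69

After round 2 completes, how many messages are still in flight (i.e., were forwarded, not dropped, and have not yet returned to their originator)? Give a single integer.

Answer: 2

Derivation:
Round 1: pos1(id98) recv 16: drop; pos2(id20) recv 98: fwd; pos3(id81) recv 20: drop; pos4(id69) recv 81: fwd; pos0(id16) recv 69: fwd
Round 2: pos3(id81) recv 98: fwd; pos0(id16) recv 81: fwd; pos1(id98) recv 69: drop
After round 2: 2 messages still in flight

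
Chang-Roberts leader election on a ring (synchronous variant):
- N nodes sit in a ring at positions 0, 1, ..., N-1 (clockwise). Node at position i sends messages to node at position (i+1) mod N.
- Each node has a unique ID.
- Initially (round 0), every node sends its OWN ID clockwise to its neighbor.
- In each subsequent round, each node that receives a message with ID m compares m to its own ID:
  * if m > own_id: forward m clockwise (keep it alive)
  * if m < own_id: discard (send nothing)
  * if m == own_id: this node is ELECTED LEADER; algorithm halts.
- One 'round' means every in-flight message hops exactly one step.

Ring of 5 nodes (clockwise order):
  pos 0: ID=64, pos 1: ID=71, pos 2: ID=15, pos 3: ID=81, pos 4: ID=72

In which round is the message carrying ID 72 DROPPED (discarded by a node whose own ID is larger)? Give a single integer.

Round 1: pos1(id71) recv 64: drop; pos2(id15) recv 71: fwd; pos3(id81) recv 15: drop; pos4(id72) recv 81: fwd; pos0(id64) recv 72: fwd
Round 2: pos3(id81) recv 71: drop; pos0(id64) recv 81: fwd; pos1(id71) recv 72: fwd
Round 3: pos1(id71) recv 81: fwd; pos2(id15) recv 72: fwd
Round 4: pos2(id15) recv 81: fwd; pos3(id81) recv 72: drop
Round 5: pos3(id81) recv 81: ELECTED
Message ID 72 originates at pos 4; dropped at pos 3 in round 4

Answer: 4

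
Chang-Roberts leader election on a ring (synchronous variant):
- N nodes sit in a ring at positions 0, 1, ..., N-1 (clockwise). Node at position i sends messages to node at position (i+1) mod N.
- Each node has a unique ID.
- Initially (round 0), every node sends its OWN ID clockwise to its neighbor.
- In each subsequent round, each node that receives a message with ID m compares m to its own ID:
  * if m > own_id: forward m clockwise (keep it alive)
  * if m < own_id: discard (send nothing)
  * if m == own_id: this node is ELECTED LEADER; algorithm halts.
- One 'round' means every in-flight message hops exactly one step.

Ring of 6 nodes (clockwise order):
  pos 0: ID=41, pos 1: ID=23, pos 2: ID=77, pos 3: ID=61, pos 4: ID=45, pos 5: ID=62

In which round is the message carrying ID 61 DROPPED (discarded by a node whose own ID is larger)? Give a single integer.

Answer: 2

Derivation:
Round 1: pos1(id23) recv 41: fwd; pos2(id77) recv 23: drop; pos3(id61) recv 77: fwd; pos4(id45) recv 61: fwd; pos5(id62) recv 45: drop; pos0(id41) recv 62: fwd
Round 2: pos2(id77) recv 41: drop; pos4(id45) recv 77: fwd; pos5(id62) recv 61: drop; pos1(id23) recv 62: fwd
Round 3: pos5(id62) recv 77: fwd; pos2(id77) recv 62: drop
Round 4: pos0(id41) recv 77: fwd
Round 5: pos1(id23) recv 77: fwd
Round 6: pos2(id77) recv 77: ELECTED
Message ID 61 originates at pos 3; dropped at pos 5 in round 2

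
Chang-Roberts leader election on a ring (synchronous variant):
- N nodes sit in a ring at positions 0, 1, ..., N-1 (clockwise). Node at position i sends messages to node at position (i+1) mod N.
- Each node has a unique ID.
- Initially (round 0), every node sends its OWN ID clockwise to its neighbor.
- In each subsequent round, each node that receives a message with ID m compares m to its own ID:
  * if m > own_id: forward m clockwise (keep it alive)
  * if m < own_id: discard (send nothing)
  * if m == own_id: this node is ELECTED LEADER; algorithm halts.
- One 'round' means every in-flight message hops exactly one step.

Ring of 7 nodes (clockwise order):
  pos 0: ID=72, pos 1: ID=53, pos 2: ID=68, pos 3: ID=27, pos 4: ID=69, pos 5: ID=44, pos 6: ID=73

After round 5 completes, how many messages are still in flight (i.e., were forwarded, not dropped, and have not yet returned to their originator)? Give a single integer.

Answer: 2

Derivation:
Round 1: pos1(id53) recv 72: fwd; pos2(id68) recv 53: drop; pos3(id27) recv 68: fwd; pos4(id69) recv 27: drop; pos5(id44) recv 69: fwd; pos6(id73) recv 44: drop; pos0(id72) recv 73: fwd
Round 2: pos2(id68) recv 72: fwd; pos4(id69) recv 68: drop; pos6(id73) recv 69: drop; pos1(id53) recv 73: fwd
Round 3: pos3(id27) recv 72: fwd; pos2(id68) recv 73: fwd
Round 4: pos4(id69) recv 72: fwd; pos3(id27) recv 73: fwd
Round 5: pos5(id44) recv 72: fwd; pos4(id69) recv 73: fwd
After round 5: 2 messages still in flight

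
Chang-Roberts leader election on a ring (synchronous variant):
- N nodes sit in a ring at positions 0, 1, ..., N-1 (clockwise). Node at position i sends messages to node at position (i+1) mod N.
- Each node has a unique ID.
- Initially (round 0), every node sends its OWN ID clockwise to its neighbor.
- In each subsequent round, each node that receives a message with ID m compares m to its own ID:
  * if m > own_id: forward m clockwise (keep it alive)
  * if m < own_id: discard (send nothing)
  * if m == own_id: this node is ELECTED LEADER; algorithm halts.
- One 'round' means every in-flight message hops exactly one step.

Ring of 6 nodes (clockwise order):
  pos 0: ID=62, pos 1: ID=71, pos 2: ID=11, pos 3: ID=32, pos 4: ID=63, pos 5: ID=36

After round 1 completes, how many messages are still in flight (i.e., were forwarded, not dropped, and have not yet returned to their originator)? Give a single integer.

Answer: 2

Derivation:
Round 1: pos1(id71) recv 62: drop; pos2(id11) recv 71: fwd; pos3(id32) recv 11: drop; pos4(id63) recv 32: drop; pos5(id36) recv 63: fwd; pos0(id62) recv 36: drop
After round 1: 2 messages still in flight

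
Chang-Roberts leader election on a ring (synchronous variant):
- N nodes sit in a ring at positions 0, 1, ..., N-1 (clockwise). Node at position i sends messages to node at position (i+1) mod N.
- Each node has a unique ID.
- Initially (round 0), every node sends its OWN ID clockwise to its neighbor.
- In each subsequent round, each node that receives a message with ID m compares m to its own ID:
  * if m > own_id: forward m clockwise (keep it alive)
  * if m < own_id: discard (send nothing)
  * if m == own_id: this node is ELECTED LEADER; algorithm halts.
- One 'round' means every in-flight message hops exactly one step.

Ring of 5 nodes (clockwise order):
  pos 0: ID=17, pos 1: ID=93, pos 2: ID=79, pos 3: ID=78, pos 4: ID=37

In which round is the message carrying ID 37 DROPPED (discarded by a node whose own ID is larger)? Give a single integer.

Round 1: pos1(id93) recv 17: drop; pos2(id79) recv 93: fwd; pos3(id78) recv 79: fwd; pos4(id37) recv 78: fwd; pos0(id17) recv 37: fwd
Round 2: pos3(id78) recv 93: fwd; pos4(id37) recv 79: fwd; pos0(id17) recv 78: fwd; pos1(id93) recv 37: drop
Round 3: pos4(id37) recv 93: fwd; pos0(id17) recv 79: fwd; pos1(id93) recv 78: drop
Round 4: pos0(id17) recv 93: fwd; pos1(id93) recv 79: drop
Round 5: pos1(id93) recv 93: ELECTED
Message ID 37 originates at pos 4; dropped at pos 1 in round 2

Answer: 2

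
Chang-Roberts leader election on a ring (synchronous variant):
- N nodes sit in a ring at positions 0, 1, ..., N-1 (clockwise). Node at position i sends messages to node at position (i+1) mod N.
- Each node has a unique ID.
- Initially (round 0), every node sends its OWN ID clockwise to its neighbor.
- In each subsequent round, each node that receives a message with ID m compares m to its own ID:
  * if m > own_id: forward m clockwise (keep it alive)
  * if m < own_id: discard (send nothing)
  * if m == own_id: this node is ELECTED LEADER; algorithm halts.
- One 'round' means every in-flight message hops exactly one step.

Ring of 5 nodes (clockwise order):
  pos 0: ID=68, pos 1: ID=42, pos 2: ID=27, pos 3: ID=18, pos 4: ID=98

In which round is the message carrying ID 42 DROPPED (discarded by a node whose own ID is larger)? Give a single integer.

Round 1: pos1(id42) recv 68: fwd; pos2(id27) recv 42: fwd; pos3(id18) recv 27: fwd; pos4(id98) recv 18: drop; pos0(id68) recv 98: fwd
Round 2: pos2(id27) recv 68: fwd; pos3(id18) recv 42: fwd; pos4(id98) recv 27: drop; pos1(id42) recv 98: fwd
Round 3: pos3(id18) recv 68: fwd; pos4(id98) recv 42: drop; pos2(id27) recv 98: fwd
Round 4: pos4(id98) recv 68: drop; pos3(id18) recv 98: fwd
Round 5: pos4(id98) recv 98: ELECTED
Message ID 42 originates at pos 1; dropped at pos 4 in round 3

Answer: 3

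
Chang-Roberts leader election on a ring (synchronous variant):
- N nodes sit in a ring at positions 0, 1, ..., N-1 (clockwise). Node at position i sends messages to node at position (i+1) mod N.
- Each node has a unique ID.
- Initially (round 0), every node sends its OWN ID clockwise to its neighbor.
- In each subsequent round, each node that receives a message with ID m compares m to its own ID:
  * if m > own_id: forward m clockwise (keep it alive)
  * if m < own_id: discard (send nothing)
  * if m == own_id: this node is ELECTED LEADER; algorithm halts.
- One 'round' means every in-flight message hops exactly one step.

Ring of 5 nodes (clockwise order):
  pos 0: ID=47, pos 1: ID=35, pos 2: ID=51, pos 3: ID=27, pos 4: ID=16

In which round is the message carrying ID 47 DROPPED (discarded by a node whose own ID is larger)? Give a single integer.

Round 1: pos1(id35) recv 47: fwd; pos2(id51) recv 35: drop; pos3(id27) recv 51: fwd; pos4(id16) recv 27: fwd; pos0(id47) recv 16: drop
Round 2: pos2(id51) recv 47: drop; pos4(id16) recv 51: fwd; pos0(id47) recv 27: drop
Round 3: pos0(id47) recv 51: fwd
Round 4: pos1(id35) recv 51: fwd
Round 5: pos2(id51) recv 51: ELECTED
Message ID 47 originates at pos 0; dropped at pos 2 in round 2

Answer: 2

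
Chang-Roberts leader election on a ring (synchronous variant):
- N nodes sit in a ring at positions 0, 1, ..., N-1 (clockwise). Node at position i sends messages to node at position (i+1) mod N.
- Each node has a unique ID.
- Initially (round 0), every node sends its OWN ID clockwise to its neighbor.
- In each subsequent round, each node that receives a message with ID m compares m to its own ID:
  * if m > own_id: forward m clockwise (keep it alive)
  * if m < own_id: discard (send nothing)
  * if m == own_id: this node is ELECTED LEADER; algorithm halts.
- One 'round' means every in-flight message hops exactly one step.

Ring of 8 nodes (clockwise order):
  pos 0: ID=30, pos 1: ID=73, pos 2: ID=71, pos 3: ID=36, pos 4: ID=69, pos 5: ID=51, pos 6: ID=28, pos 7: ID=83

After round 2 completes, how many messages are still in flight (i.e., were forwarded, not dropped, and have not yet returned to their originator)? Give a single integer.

Answer: 4

Derivation:
Round 1: pos1(id73) recv 30: drop; pos2(id71) recv 73: fwd; pos3(id36) recv 71: fwd; pos4(id69) recv 36: drop; pos5(id51) recv 69: fwd; pos6(id28) recv 51: fwd; pos7(id83) recv 28: drop; pos0(id30) recv 83: fwd
Round 2: pos3(id36) recv 73: fwd; pos4(id69) recv 71: fwd; pos6(id28) recv 69: fwd; pos7(id83) recv 51: drop; pos1(id73) recv 83: fwd
After round 2: 4 messages still in flight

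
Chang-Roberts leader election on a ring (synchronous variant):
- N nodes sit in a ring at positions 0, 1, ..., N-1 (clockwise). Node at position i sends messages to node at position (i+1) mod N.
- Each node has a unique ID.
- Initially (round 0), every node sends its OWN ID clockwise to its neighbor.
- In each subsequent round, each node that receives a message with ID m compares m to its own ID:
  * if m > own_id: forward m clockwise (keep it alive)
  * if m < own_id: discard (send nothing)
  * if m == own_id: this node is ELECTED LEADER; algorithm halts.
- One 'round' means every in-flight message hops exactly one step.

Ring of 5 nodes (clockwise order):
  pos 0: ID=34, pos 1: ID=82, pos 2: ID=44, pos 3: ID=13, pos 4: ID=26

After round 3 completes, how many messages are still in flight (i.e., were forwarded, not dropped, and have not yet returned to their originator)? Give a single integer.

Answer: 2

Derivation:
Round 1: pos1(id82) recv 34: drop; pos2(id44) recv 82: fwd; pos3(id13) recv 44: fwd; pos4(id26) recv 13: drop; pos0(id34) recv 26: drop
Round 2: pos3(id13) recv 82: fwd; pos4(id26) recv 44: fwd
Round 3: pos4(id26) recv 82: fwd; pos0(id34) recv 44: fwd
After round 3: 2 messages still in flight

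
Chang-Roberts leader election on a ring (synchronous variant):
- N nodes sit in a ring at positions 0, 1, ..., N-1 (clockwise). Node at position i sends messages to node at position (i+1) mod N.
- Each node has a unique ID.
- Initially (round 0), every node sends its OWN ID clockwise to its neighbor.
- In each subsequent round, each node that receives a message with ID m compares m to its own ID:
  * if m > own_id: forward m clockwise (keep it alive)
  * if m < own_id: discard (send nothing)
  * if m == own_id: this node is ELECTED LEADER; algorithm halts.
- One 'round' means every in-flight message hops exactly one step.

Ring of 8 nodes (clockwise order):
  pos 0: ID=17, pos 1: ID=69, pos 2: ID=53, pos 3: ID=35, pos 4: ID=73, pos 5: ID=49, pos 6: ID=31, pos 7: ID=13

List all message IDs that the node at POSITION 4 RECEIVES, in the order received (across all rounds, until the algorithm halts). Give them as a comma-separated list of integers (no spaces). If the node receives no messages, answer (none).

Answer: 35,53,69,73

Derivation:
Round 1: pos1(id69) recv 17: drop; pos2(id53) recv 69: fwd; pos3(id35) recv 53: fwd; pos4(id73) recv 35: drop; pos5(id49) recv 73: fwd; pos6(id31) recv 49: fwd; pos7(id13) recv 31: fwd; pos0(id17) recv 13: drop
Round 2: pos3(id35) recv 69: fwd; pos4(id73) recv 53: drop; pos6(id31) recv 73: fwd; pos7(id13) recv 49: fwd; pos0(id17) recv 31: fwd
Round 3: pos4(id73) recv 69: drop; pos7(id13) recv 73: fwd; pos0(id17) recv 49: fwd; pos1(id69) recv 31: drop
Round 4: pos0(id17) recv 73: fwd; pos1(id69) recv 49: drop
Round 5: pos1(id69) recv 73: fwd
Round 6: pos2(id53) recv 73: fwd
Round 7: pos3(id35) recv 73: fwd
Round 8: pos4(id73) recv 73: ELECTED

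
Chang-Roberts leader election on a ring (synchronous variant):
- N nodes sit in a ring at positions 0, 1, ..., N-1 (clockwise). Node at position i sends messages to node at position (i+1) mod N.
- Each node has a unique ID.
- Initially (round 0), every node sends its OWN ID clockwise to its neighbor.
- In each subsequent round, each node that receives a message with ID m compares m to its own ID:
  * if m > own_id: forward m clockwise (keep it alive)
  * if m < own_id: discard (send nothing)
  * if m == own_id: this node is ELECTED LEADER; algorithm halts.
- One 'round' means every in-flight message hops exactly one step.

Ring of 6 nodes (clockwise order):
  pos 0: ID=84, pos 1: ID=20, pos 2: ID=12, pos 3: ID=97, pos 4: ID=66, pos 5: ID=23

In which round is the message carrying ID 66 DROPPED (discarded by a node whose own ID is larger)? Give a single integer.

Round 1: pos1(id20) recv 84: fwd; pos2(id12) recv 20: fwd; pos3(id97) recv 12: drop; pos4(id66) recv 97: fwd; pos5(id23) recv 66: fwd; pos0(id84) recv 23: drop
Round 2: pos2(id12) recv 84: fwd; pos3(id97) recv 20: drop; pos5(id23) recv 97: fwd; pos0(id84) recv 66: drop
Round 3: pos3(id97) recv 84: drop; pos0(id84) recv 97: fwd
Round 4: pos1(id20) recv 97: fwd
Round 5: pos2(id12) recv 97: fwd
Round 6: pos3(id97) recv 97: ELECTED
Message ID 66 originates at pos 4; dropped at pos 0 in round 2

Answer: 2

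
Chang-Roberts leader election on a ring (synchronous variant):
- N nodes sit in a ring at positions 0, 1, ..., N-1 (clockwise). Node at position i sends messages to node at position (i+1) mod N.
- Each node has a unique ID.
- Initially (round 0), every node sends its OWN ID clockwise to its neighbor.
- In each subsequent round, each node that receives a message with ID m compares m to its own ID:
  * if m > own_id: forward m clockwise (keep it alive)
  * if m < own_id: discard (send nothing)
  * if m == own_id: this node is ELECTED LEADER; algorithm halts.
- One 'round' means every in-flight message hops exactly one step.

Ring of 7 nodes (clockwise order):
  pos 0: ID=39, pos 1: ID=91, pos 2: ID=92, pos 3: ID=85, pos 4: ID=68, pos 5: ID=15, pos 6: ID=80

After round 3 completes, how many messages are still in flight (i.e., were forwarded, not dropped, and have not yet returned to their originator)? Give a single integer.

Answer: 2

Derivation:
Round 1: pos1(id91) recv 39: drop; pos2(id92) recv 91: drop; pos3(id85) recv 92: fwd; pos4(id68) recv 85: fwd; pos5(id15) recv 68: fwd; pos6(id80) recv 15: drop; pos0(id39) recv 80: fwd
Round 2: pos4(id68) recv 92: fwd; pos5(id15) recv 85: fwd; pos6(id80) recv 68: drop; pos1(id91) recv 80: drop
Round 3: pos5(id15) recv 92: fwd; pos6(id80) recv 85: fwd
After round 3: 2 messages still in flight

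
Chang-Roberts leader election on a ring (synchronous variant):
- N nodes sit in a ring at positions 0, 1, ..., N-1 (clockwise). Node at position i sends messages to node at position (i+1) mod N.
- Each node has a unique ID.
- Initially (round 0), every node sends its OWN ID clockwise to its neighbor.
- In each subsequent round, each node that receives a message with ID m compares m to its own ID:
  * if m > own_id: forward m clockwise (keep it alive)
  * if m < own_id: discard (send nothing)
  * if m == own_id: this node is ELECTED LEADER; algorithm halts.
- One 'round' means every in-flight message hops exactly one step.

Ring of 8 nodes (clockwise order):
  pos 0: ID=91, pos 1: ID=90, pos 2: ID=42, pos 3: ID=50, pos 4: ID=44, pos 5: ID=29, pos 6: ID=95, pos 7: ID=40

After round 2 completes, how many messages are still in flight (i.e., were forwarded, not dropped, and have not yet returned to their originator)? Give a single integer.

Answer: 4

Derivation:
Round 1: pos1(id90) recv 91: fwd; pos2(id42) recv 90: fwd; pos3(id50) recv 42: drop; pos4(id44) recv 50: fwd; pos5(id29) recv 44: fwd; pos6(id95) recv 29: drop; pos7(id40) recv 95: fwd; pos0(id91) recv 40: drop
Round 2: pos2(id42) recv 91: fwd; pos3(id50) recv 90: fwd; pos5(id29) recv 50: fwd; pos6(id95) recv 44: drop; pos0(id91) recv 95: fwd
After round 2: 4 messages still in flight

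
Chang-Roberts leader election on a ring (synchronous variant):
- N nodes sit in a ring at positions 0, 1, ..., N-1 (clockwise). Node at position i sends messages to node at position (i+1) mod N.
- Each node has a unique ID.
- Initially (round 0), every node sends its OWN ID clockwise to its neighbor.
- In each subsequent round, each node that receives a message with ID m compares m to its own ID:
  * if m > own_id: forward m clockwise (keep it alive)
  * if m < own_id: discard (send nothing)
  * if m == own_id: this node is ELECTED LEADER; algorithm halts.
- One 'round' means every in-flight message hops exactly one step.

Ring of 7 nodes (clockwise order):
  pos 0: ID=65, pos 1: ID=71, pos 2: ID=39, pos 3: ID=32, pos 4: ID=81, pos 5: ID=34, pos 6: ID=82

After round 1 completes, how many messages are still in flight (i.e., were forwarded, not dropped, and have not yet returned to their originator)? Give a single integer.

Answer: 4

Derivation:
Round 1: pos1(id71) recv 65: drop; pos2(id39) recv 71: fwd; pos3(id32) recv 39: fwd; pos4(id81) recv 32: drop; pos5(id34) recv 81: fwd; pos6(id82) recv 34: drop; pos0(id65) recv 82: fwd
After round 1: 4 messages still in flight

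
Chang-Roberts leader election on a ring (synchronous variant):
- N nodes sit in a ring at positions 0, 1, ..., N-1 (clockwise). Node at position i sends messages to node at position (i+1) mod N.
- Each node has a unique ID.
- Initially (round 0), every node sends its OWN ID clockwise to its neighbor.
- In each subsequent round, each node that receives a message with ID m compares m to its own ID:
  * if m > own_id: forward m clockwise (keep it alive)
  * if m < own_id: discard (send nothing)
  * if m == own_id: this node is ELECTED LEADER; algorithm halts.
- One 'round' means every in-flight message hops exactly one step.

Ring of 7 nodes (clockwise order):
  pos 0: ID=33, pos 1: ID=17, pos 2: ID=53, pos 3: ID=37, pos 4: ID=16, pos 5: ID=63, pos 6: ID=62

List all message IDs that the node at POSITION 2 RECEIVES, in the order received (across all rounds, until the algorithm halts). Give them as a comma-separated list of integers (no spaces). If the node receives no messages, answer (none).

Answer: 17,33,62,63

Derivation:
Round 1: pos1(id17) recv 33: fwd; pos2(id53) recv 17: drop; pos3(id37) recv 53: fwd; pos4(id16) recv 37: fwd; pos5(id63) recv 16: drop; pos6(id62) recv 63: fwd; pos0(id33) recv 62: fwd
Round 2: pos2(id53) recv 33: drop; pos4(id16) recv 53: fwd; pos5(id63) recv 37: drop; pos0(id33) recv 63: fwd; pos1(id17) recv 62: fwd
Round 3: pos5(id63) recv 53: drop; pos1(id17) recv 63: fwd; pos2(id53) recv 62: fwd
Round 4: pos2(id53) recv 63: fwd; pos3(id37) recv 62: fwd
Round 5: pos3(id37) recv 63: fwd; pos4(id16) recv 62: fwd
Round 6: pos4(id16) recv 63: fwd; pos5(id63) recv 62: drop
Round 7: pos5(id63) recv 63: ELECTED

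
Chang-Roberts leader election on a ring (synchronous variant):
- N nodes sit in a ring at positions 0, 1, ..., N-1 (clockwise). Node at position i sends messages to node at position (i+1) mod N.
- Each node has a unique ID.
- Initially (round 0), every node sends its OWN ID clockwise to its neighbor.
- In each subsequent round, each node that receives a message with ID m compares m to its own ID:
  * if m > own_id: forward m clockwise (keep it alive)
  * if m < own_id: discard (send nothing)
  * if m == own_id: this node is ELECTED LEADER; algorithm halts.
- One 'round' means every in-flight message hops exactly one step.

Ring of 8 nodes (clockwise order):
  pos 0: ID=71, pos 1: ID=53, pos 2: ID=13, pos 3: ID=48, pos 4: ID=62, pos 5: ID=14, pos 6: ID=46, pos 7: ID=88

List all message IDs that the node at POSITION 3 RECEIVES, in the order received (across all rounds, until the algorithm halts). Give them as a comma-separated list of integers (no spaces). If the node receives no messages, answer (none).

Answer: 13,53,71,88

Derivation:
Round 1: pos1(id53) recv 71: fwd; pos2(id13) recv 53: fwd; pos3(id48) recv 13: drop; pos4(id62) recv 48: drop; pos5(id14) recv 62: fwd; pos6(id46) recv 14: drop; pos7(id88) recv 46: drop; pos0(id71) recv 88: fwd
Round 2: pos2(id13) recv 71: fwd; pos3(id48) recv 53: fwd; pos6(id46) recv 62: fwd; pos1(id53) recv 88: fwd
Round 3: pos3(id48) recv 71: fwd; pos4(id62) recv 53: drop; pos7(id88) recv 62: drop; pos2(id13) recv 88: fwd
Round 4: pos4(id62) recv 71: fwd; pos3(id48) recv 88: fwd
Round 5: pos5(id14) recv 71: fwd; pos4(id62) recv 88: fwd
Round 6: pos6(id46) recv 71: fwd; pos5(id14) recv 88: fwd
Round 7: pos7(id88) recv 71: drop; pos6(id46) recv 88: fwd
Round 8: pos7(id88) recv 88: ELECTED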